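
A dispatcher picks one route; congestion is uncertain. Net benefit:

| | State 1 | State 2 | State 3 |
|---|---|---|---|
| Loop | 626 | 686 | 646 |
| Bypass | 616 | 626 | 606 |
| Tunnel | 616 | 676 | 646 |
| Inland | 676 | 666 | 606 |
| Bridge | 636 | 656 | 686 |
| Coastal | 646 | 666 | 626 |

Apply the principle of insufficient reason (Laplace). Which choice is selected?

Row averages: Loop=1958/3, Bypass=616, Tunnel=646, Inland=1948/3, Bridge=1978/3, Coastal=646
Highest average = 1978/3 → Bridge.

Bridge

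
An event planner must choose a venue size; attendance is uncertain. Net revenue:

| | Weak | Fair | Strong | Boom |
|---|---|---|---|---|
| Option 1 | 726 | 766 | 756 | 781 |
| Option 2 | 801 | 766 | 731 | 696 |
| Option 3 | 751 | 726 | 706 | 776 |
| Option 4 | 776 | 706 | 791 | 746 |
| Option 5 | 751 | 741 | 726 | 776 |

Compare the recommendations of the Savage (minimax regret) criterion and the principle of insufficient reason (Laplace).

Column bests: Weak=801, Fair=766, Strong=791, Boom=781.
Option 1 regrets: 75, 0, 35, 0 → max 75
Option 2 regrets: 0, 0, 60, 85 → max 85
Option 3 regrets: 50, 40, 85, 5 → max 85
Option 4 regrets: 25, 60, 0, 35 → max 60
Option 5 regrets: 50, 25, 65, 5 → max 65
Smallest max regret = 60 → Option 4.
Row averages: Option 1=757.25, Option 2=748.5, Option 3=739.75, Option 4=754.75, Option 5=748.5
Highest average = 757.25 → Option 1.

minimax regret → Option 4; laplace → Option 1 (disagree)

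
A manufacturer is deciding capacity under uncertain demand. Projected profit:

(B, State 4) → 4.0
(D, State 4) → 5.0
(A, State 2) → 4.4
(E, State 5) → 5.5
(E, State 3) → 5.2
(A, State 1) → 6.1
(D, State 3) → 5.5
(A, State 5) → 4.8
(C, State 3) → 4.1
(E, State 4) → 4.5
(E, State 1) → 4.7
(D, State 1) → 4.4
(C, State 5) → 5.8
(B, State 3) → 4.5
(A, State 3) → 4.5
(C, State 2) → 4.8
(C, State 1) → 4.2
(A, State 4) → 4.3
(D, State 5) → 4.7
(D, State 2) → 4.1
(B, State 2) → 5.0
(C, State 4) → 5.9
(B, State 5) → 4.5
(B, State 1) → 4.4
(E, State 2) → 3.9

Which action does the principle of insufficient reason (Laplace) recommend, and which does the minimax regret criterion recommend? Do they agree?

laplace → C; minimax regret → E (disagree)

Row averages: A=4.82, B=4.48, C=4.96, D=4.74, E=4.76
Highest average = 4.96 → C.
Column bests: State 1=6.1, State 2=5.0, State 3=5.5, State 4=5.9, State 5=5.8.
A regrets: 0.0, 0.6, 1.0, 1.6, 1.0 → max 1.6
B regrets: 1.7, 0.0, 1.0, 1.9, 1.3 → max 1.9
C regrets: 1.9, 0.2, 1.4, 0.0, 0.0 → max 1.9
D regrets: 1.7, 0.9, 0.0, 0.9, 1.1 → max 1.7
E regrets: 1.4, 1.1, 0.3, 1.4, 0.3 → max 1.4
Smallest max regret = 1.4 → E.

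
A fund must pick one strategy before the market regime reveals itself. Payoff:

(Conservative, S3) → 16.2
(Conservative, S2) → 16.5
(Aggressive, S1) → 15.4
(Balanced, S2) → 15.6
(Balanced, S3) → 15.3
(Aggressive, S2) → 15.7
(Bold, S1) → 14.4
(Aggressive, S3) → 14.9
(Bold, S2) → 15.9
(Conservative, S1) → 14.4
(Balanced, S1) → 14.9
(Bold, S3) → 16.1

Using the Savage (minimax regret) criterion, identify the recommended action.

Balanced

Column bests: S1=15.4, S2=16.5, S3=16.2.
Conservative regrets: 1.0, 0.0, 0.0 → max 1.0
Balanced regrets: 0.5, 0.9, 0.9 → max 0.9
Aggressive regrets: 0.0, 0.8, 1.3 → max 1.3
Bold regrets: 1.0, 0.6, 0.1 → max 1.0
Smallest max regret = 0.9 → Balanced.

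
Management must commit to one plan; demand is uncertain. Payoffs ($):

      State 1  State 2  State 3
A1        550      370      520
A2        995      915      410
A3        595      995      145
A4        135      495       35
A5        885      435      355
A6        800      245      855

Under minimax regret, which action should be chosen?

A2

Column bests: State 1=995, State 2=995, State 3=855.
A1 regrets: 445, 625, 335 → max 625
A2 regrets: 0, 80, 445 → max 445
A3 regrets: 400, 0, 710 → max 710
A4 regrets: 860, 500, 820 → max 860
A5 regrets: 110, 560, 500 → max 560
A6 regrets: 195, 750, 0 → max 750
Smallest max regret = 445 → A2.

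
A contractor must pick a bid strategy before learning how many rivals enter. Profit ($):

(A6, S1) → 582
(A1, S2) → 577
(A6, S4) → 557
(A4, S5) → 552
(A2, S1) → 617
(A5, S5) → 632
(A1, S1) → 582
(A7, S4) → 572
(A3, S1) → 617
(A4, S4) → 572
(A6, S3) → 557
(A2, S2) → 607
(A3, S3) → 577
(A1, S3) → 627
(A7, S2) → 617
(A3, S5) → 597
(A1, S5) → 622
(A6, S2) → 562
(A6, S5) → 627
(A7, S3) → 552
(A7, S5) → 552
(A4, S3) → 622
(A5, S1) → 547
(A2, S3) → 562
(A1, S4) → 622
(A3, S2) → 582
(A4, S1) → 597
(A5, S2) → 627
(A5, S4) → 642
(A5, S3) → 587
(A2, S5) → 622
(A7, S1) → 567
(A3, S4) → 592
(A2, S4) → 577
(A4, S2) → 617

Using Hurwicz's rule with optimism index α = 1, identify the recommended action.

A5

A1: 1·627 + 0·577 = 627
A2: 1·622 + 0·562 = 622
A3: 1·617 + 0·577 = 617
A4: 1·622 + 0·552 = 622
A5: 1·642 + 0·547 = 642
A6: 1·627 + 0·557 = 627
A7: 1·617 + 0·552 = 617
Highest Hurwicz score = 642 → A5.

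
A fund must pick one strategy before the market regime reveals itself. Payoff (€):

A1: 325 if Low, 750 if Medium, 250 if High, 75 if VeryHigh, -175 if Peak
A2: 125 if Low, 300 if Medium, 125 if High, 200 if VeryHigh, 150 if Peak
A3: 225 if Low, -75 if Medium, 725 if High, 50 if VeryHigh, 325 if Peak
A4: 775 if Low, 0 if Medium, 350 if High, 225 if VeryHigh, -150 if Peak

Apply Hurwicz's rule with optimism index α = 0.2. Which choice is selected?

A2

A1: 0.2·750 + 0.8·(-175) = 10
A2: 0.2·300 + 0.8·125 = 160
A3: 0.2·725 + 0.8·(-75) = 85
A4: 0.2·775 + 0.8·(-150) = 35
Highest Hurwicz score = 160 → A2.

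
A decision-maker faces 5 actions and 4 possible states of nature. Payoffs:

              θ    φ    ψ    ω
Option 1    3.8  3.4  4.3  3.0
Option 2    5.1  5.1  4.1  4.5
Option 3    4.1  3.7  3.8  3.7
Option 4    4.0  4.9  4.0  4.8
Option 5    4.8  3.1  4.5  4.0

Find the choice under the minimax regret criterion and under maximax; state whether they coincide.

minimax regret → Option 2; maximax → Option 2 (agree)

Column bests: θ=5.1, φ=5.1, ψ=4.5, ω=4.8.
Option 1 regrets: 1.3, 1.7, 0.2, 1.8 → max 1.8
Option 2 regrets: 0.0, 0.0, 0.4, 0.3 → max 0.4
Option 3 regrets: 1.0, 1.4, 0.7, 1.1 → max 1.4
Option 4 regrets: 1.1, 0.2, 0.5, 0.0 → max 1.1
Option 5 regrets: 0.3, 2.0, 0.0, 0.8 → max 2.0
Smallest max regret = 0.4 → Option 2.
Row maxima: Option 1=4.3, Option 2=5.1, Option 3=4.1, Option 4=4.9, Option 5=4.8
Best best-case = 5.1 → Option 2.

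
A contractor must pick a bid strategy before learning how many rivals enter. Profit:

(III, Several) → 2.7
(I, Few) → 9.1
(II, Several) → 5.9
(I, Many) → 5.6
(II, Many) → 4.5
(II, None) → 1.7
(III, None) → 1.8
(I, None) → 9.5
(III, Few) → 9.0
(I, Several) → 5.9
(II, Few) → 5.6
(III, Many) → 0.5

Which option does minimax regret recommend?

I

Column bests: None=9.5, Few=9.1, Several=5.9, Many=5.6.
I regrets: 0.0, 0.0, 0.0, 0.0 → max 0.0
II regrets: 7.8, 3.5, 0.0, 1.1 → max 7.8
III regrets: 7.7, 0.1, 3.2, 5.1 → max 7.7
Smallest max regret = 0.0 → I.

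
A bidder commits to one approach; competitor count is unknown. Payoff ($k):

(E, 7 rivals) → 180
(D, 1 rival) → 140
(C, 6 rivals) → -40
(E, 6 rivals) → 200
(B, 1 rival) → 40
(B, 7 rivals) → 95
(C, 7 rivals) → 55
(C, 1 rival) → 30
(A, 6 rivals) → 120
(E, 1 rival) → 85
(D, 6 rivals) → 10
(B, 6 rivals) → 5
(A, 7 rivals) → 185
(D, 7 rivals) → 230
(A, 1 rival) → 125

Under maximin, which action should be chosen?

A

Row minima: A=120, B=5, C=-40, D=10, E=85
Best worst-case = 120 → A.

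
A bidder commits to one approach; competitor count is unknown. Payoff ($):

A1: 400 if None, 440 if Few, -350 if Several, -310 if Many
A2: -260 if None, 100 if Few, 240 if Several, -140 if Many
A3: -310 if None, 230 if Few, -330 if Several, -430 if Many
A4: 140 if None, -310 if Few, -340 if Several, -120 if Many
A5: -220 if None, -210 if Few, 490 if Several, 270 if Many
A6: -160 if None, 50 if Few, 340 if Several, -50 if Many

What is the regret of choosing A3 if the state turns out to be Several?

Best payoff under Several is 490.
Regret = 490 − (-330) = 820.

820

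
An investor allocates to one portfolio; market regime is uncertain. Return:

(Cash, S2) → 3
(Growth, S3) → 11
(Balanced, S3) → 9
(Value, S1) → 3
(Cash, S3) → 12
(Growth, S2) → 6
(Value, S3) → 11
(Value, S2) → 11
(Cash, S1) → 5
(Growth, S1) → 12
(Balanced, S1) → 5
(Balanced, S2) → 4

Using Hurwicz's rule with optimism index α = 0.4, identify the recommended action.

Value: 0.4·11 + 0.6·3 = 6.2
Growth: 0.4·12 + 0.6·6 = 8.4
Cash: 0.4·12 + 0.6·3 = 6.6
Balanced: 0.4·9 + 0.6·4 = 6
Highest Hurwicz score = 8.4 → Growth.

Growth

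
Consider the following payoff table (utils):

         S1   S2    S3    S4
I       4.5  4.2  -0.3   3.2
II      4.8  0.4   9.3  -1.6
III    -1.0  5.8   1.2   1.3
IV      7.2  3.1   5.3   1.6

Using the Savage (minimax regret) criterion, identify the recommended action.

IV

Column bests: S1=7.2, S2=5.8, S3=9.3, S4=3.2.
I regrets: 2.7, 1.6, 9.6, 0.0 → max 9.6
II regrets: 2.4, 5.4, 0.0, 4.8 → max 5.4
III regrets: 8.2, 0.0, 8.1, 1.9 → max 8.2
IV regrets: 0.0, 2.7, 4.0, 1.6 → max 4.0
Smallest max regret = 4.0 → IV.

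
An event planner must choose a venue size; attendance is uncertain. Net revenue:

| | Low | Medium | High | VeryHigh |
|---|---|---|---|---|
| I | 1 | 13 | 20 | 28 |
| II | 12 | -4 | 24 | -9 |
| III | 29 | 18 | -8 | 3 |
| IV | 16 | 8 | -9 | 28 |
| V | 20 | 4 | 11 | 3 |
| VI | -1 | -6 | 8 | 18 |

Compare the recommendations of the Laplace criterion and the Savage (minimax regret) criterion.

Row averages: I=15.5, II=5.75, III=10.5, IV=10.75, V=9.5, VI=4.75
Highest average = 15.5 → I.
Column bests: Low=29, Medium=18, High=24, VeryHigh=28.
I regrets: 28, 5, 4, 0 → max 28
II regrets: 17, 22, 0, 37 → max 37
III regrets: 0, 0, 32, 25 → max 32
IV regrets: 13, 10, 33, 0 → max 33
V regrets: 9, 14, 13, 25 → max 25
VI regrets: 30, 24, 16, 10 → max 30
Smallest max regret = 25 → V.

laplace → I; minimax regret → V (disagree)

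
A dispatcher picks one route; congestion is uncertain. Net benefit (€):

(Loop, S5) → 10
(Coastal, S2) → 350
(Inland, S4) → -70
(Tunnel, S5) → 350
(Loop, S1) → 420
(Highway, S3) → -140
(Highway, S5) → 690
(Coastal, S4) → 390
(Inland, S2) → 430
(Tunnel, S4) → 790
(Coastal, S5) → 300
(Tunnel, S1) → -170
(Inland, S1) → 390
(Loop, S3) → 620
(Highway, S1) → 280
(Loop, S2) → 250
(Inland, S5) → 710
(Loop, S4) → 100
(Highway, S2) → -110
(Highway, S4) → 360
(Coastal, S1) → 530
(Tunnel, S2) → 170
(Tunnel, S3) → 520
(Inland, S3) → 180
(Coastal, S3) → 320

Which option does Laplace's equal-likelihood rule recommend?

Coastal

Row averages: Loop=280, Tunnel=332, Highway=216, Coastal=378, Inland=328
Highest average = 378 → Coastal.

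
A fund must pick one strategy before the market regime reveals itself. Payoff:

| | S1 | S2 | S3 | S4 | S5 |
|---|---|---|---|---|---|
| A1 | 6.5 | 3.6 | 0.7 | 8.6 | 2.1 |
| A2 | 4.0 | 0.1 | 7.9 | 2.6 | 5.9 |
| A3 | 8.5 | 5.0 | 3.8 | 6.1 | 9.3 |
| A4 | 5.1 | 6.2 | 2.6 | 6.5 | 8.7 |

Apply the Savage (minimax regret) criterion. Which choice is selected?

Column bests: S1=8.5, S2=6.2, S3=7.9, S4=8.6, S5=9.3.
A1 regrets: 2.0, 2.6, 7.2, 0.0, 7.2 → max 7.2
A2 regrets: 4.5, 6.1, 0.0, 6.0, 3.4 → max 6.1
A3 regrets: 0.0, 1.2, 4.1, 2.5, 0.0 → max 4.1
A4 regrets: 3.4, 0.0, 5.3, 2.1, 0.6 → max 5.3
Smallest max regret = 4.1 → A3.

A3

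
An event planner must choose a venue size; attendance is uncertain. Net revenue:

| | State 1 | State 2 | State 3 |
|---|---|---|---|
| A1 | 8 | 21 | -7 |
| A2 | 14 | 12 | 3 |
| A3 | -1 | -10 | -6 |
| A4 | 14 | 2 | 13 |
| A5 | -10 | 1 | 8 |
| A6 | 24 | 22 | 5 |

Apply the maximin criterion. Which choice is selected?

A6

Row minima: A1=-7, A2=3, A3=-10, A4=2, A5=-10, A6=5
Best worst-case = 5 → A6.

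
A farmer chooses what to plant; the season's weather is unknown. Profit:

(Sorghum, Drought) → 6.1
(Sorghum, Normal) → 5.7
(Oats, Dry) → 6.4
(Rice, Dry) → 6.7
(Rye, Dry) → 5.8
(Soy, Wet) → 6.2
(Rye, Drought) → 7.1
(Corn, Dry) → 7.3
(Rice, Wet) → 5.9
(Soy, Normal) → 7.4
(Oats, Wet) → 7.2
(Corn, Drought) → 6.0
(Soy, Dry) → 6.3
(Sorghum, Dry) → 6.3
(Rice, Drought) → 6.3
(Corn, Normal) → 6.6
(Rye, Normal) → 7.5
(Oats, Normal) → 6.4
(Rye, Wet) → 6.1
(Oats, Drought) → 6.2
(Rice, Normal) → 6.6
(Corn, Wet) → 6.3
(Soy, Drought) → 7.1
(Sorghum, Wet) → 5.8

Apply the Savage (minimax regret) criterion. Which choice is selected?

Soy

Column bests: Drought=7.1, Dry=7.3, Normal=7.5, Wet=7.2.
Sorghum regrets: 1.0, 1.0, 1.8, 1.4 → max 1.8
Rye regrets: 0.0, 1.5, 0.0, 1.1 → max 1.5
Soy regrets: 0.0, 1.0, 0.1, 1.0 → max 1.0
Oats regrets: 0.9, 0.9, 1.1, 0.0 → max 1.1
Corn regrets: 1.1, 0.0, 0.9, 0.9 → max 1.1
Rice regrets: 0.8, 0.6, 0.9, 1.3 → max 1.3
Smallest max regret = 1.0 → Soy.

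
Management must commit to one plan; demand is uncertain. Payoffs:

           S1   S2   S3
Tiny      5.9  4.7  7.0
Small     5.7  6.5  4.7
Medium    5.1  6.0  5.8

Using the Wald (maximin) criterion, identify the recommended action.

Medium

Row minima: Tiny=4.7, Small=4.7, Medium=5.1
Best worst-case = 5.1 → Medium.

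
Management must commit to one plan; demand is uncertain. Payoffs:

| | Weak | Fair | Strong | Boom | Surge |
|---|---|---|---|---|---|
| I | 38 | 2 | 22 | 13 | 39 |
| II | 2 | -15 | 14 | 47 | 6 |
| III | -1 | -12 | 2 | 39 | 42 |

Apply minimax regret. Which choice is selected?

Column bests: Weak=38, Fair=2, Strong=22, Boom=47, Surge=42.
I regrets: 0, 0, 0, 34, 3 → max 34
II regrets: 36, 17, 8, 0, 36 → max 36
III regrets: 39, 14, 20, 8, 0 → max 39
Smallest max regret = 34 → I.

I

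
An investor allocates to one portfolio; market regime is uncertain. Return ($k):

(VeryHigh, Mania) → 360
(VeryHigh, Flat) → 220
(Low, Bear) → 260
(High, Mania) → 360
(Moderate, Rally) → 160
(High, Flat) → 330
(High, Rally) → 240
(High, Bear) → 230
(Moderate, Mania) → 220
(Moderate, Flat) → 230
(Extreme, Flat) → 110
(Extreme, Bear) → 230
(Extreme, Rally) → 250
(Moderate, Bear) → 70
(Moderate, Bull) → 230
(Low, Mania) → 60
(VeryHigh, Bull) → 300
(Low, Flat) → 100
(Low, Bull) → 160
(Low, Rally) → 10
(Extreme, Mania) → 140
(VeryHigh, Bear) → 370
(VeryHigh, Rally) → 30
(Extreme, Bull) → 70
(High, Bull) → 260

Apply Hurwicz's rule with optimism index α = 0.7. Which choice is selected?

High

Low: 0.7·260 + 0.3·10 = 185
Moderate: 0.7·230 + 0.3·70 = 182
High: 0.7·360 + 0.3·230 = 321
VeryHigh: 0.7·370 + 0.3·30 = 268
Extreme: 0.7·250 + 0.3·70 = 196
Highest Hurwicz score = 321 → High.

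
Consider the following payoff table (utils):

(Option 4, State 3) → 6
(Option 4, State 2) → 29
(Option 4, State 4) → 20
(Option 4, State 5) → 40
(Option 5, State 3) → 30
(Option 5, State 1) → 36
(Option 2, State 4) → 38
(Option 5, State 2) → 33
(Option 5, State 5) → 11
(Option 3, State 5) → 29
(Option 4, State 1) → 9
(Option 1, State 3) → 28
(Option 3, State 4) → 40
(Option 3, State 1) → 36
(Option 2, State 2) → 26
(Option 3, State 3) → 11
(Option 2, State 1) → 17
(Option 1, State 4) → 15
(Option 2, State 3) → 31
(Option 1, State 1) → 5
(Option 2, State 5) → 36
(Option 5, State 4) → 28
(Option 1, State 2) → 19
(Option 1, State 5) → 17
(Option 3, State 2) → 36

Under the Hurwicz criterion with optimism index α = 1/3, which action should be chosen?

Option 1: 1/3·28 + 2/3·5 = 38/3
Option 2: 1/3·38 + 2/3·17 = 24
Option 3: 1/3·40 + 2/3·11 = 62/3
Option 4: 1/3·40 + 2/3·6 = 52/3
Option 5: 1/3·36 + 2/3·11 = 58/3
Highest Hurwicz score = 24 → Option 2.

Option 2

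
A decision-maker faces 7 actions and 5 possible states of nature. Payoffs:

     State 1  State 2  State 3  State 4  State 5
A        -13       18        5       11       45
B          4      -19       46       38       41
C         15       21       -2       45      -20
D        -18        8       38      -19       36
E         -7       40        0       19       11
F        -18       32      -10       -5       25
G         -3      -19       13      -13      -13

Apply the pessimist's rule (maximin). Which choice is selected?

Row minima: A=-13, B=-19, C=-20, D=-19, E=-7, F=-18, G=-19
Best worst-case = -7 → E.

E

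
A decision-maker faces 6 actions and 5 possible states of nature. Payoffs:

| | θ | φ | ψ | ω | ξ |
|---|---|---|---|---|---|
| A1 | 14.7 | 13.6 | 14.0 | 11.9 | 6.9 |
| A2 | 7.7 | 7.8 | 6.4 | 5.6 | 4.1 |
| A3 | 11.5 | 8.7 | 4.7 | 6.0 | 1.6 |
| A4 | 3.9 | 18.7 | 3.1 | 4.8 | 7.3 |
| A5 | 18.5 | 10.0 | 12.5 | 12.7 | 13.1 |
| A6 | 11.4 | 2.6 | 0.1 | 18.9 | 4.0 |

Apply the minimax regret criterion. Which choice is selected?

Column bests: θ=18.5, φ=18.7, ψ=14.0, ω=18.9, ξ=13.1.
A1 regrets: 3.8, 5.1, 0.0, 7.0, 6.2 → max 7.0
A2 regrets: 10.8, 10.9, 7.6, 13.3, 9.0 → max 13.3
A3 regrets: 7.0, 10.0, 9.3, 12.9, 11.5 → max 12.9
A4 regrets: 14.6, 0.0, 10.9, 14.1, 5.8 → max 14.6
A5 regrets: 0.0, 8.7, 1.5, 6.2, 0.0 → max 8.7
A6 regrets: 7.1, 16.1, 13.9, 0.0, 9.1 → max 16.1
Smallest max regret = 7.0 → A1.

A1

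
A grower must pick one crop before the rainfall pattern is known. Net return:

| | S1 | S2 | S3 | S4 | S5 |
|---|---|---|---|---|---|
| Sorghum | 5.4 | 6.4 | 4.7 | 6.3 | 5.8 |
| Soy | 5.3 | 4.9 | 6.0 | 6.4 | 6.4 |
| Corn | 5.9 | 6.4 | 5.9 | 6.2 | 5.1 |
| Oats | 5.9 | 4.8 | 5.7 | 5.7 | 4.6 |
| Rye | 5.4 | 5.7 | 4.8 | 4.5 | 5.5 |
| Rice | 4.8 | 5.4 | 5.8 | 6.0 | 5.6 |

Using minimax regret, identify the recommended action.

Column bests: S1=5.9, S2=6.4, S3=6.0, S4=6.4, S5=6.4.
Sorghum regrets: 0.5, 0.0, 1.3, 0.1, 0.6 → max 1.3
Soy regrets: 0.6, 1.5, 0.0, 0.0, 0.0 → max 1.5
Corn regrets: 0.0, 0.0, 0.1, 0.2, 1.3 → max 1.3
Oats regrets: 0.0, 1.6, 0.3, 0.7, 1.8 → max 1.8
Rye regrets: 0.5, 0.7, 1.2, 1.9, 0.9 → max 1.9
Rice regrets: 1.1, 1.0, 0.2, 0.4, 0.8 → max 1.1
Smallest max regret = 1.1 → Rice.

Rice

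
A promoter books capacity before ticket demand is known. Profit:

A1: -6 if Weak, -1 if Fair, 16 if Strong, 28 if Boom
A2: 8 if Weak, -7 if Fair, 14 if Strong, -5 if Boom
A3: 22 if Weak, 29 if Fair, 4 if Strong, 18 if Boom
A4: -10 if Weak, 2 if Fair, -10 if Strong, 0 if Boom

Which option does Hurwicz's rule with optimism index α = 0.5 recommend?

A3

A1: 0.5·28 + 0.5·(-6) = 11
A2: 0.5·14 + 0.5·(-7) = 3.5
A3: 0.5·29 + 0.5·4 = 16.5
A4: 0.5·2 + 0.5·(-10) = -4
Highest Hurwicz score = 16.5 → A3.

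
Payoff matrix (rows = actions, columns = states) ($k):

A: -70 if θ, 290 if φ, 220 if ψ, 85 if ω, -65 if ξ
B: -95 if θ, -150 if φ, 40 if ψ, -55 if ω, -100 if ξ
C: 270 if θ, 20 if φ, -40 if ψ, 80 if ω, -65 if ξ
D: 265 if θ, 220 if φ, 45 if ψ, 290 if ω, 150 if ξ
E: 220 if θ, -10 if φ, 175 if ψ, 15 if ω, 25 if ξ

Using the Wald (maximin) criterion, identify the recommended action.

Row minima: A=-70, B=-150, C=-65, D=45, E=-10
Best worst-case = 45 → D.

D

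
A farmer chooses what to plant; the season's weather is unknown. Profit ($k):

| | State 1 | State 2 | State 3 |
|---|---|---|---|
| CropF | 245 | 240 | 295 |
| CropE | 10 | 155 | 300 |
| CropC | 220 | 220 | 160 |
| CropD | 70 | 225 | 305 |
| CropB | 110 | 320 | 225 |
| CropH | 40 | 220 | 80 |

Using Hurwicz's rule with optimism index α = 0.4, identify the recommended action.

CropF: 0.4·295 + 0.6·240 = 262
CropE: 0.4·300 + 0.6·10 = 126
CropC: 0.4·220 + 0.6·160 = 184
CropD: 0.4·305 + 0.6·70 = 164
CropB: 0.4·320 + 0.6·110 = 194
CropH: 0.4·220 + 0.6·40 = 112
Highest Hurwicz score = 262 → CropF.

CropF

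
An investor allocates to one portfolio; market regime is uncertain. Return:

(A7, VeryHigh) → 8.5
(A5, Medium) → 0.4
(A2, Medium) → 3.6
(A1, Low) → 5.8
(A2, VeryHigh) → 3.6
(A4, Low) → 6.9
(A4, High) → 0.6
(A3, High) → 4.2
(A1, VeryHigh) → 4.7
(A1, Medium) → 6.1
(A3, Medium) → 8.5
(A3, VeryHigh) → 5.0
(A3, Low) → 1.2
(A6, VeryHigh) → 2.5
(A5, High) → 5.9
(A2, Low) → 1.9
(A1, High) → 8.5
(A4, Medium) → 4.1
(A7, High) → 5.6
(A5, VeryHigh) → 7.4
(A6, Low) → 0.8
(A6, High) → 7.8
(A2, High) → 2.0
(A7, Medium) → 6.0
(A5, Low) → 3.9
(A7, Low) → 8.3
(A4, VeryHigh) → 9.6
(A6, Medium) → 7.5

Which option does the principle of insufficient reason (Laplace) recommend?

A7

Row averages: A1=6.275, A2=2.775, A3=4.725, A4=5.3, A5=4.4, A6=4.65, A7=7.1
Highest average = 7.1 → A7.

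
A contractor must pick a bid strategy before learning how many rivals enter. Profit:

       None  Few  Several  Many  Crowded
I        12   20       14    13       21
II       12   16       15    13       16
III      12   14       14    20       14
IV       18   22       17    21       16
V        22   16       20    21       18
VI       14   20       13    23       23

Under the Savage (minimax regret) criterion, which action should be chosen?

V

Column bests: None=22, Few=22, Several=20, Many=23, Crowded=23.
I regrets: 10, 2, 6, 10, 2 → max 10
II regrets: 10, 6, 5, 10, 7 → max 10
III regrets: 10, 8, 6, 3, 9 → max 10
IV regrets: 4, 0, 3, 2, 7 → max 7
V regrets: 0, 6, 0, 2, 5 → max 6
VI regrets: 8, 2, 7, 0, 0 → max 8
Smallest max regret = 6 → V.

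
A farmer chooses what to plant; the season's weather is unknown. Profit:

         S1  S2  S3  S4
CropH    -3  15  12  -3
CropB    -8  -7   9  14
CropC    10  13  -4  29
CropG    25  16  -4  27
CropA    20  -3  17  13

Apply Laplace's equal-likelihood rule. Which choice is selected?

CropG

Row averages: CropH=5.25, CropB=2, CropC=12, CropG=16, CropA=11.75
Highest average = 16 → CropG.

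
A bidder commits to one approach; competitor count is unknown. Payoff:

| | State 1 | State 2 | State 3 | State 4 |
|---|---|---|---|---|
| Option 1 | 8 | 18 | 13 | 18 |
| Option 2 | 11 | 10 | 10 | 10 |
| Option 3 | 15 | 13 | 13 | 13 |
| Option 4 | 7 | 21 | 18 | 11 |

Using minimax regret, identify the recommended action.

Column bests: State 1=15, State 2=21, State 3=18, State 4=18.
Option 1 regrets: 7, 3, 5, 0 → max 7
Option 2 regrets: 4, 11, 8, 8 → max 11
Option 3 regrets: 0, 8, 5, 5 → max 8
Option 4 regrets: 8, 0, 0, 7 → max 8
Smallest max regret = 7 → Option 1.

Option 1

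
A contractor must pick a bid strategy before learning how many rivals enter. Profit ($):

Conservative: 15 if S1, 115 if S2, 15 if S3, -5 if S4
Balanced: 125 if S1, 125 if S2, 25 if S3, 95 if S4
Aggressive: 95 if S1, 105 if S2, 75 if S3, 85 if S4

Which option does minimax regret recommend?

Aggressive

Column bests: S1=125, S2=125, S3=75, S4=95.
Conservative regrets: 110, 10, 60, 100 → max 110
Balanced regrets: 0, 0, 50, 0 → max 50
Aggressive regrets: 30, 20, 0, 10 → max 30
Smallest max regret = 30 → Aggressive.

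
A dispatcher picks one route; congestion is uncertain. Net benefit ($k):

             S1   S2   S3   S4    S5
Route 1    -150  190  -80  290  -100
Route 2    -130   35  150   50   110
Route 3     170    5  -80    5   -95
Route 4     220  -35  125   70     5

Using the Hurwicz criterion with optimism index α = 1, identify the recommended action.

Route 1: 1·290 + 0·(-150) = 290
Route 2: 1·150 + 0·(-130) = 150
Route 3: 1·170 + 0·(-95) = 170
Route 4: 1·220 + 0·(-35) = 220
Highest Hurwicz score = 290 → Route 1.

Route 1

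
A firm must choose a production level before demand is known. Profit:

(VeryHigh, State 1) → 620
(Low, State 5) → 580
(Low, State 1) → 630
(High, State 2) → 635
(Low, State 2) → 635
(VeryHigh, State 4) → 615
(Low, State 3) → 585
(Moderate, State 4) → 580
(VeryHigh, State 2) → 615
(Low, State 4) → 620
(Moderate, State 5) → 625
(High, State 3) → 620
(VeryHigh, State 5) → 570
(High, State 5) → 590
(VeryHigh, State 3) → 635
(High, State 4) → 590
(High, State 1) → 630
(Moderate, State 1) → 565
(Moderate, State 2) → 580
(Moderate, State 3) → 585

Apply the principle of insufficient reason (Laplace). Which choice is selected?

Row averages: Low=610, Moderate=587, High=613, VeryHigh=611
Highest average = 613 → High.

High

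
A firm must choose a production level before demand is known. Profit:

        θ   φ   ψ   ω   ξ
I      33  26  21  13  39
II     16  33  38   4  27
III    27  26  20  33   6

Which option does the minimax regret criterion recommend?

Column bests: θ=33, φ=33, ψ=38, ω=33, ξ=39.
I regrets: 0, 7, 17, 20, 0 → max 20
II regrets: 17, 0, 0, 29, 12 → max 29
III regrets: 6, 7, 18, 0, 33 → max 33
Smallest max regret = 20 → I.

I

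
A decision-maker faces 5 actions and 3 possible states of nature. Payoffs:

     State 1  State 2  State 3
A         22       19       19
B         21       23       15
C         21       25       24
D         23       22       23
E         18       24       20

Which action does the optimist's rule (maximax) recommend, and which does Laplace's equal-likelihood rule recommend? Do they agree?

maximax → C; laplace → C (agree)

Row maxima: A=22, B=23, C=25, D=23, E=24
Best best-case = 25 → C.
Row averages: A=20, B=59/3, C=70/3, D=68/3, E=62/3
Highest average = 70/3 → C.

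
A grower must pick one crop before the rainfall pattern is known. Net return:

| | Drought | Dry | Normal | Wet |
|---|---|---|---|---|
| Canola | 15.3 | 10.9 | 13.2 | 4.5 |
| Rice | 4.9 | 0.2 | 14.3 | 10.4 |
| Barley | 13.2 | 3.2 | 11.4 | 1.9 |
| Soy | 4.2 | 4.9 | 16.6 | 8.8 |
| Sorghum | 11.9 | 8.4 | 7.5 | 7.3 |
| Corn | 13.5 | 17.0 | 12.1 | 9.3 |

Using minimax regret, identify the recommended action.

Column bests: Drought=15.3, Dry=17.0, Normal=16.6, Wet=10.4.
Canola regrets: 0.0, 6.1, 3.4, 5.9 → max 6.1
Rice regrets: 10.4, 16.8, 2.3, 0.0 → max 16.8
Barley regrets: 2.1, 13.8, 5.2, 8.5 → max 13.8
Soy regrets: 11.1, 12.1, 0.0, 1.6 → max 12.1
Sorghum regrets: 3.4, 8.6, 9.1, 3.1 → max 9.1
Corn regrets: 1.8, 0.0, 4.5, 1.1 → max 4.5
Smallest max regret = 4.5 → Corn.

Corn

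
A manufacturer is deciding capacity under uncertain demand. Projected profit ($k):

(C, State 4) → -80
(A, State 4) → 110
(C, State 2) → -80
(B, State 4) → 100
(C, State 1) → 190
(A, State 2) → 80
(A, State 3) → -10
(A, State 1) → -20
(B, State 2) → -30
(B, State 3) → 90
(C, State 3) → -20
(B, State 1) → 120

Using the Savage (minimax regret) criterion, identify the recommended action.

Column bests: State 1=190, State 2=80, State 3=90, State 4=110.
A regrets: 210, 0, 100, 0 → max 210
B regrets: 70, 110, 0, 10 → max 110
C regrets: 0, 160, 110, 190 → max 190
Smallest max regret = 110 → B.

B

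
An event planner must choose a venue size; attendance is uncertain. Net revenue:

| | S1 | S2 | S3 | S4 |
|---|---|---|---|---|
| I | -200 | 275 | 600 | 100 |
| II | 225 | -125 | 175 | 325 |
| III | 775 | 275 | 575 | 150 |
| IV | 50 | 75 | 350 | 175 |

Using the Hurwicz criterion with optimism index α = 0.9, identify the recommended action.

III

I: 0.9·600 + 0.1·(-200) = 520
II: 0.9·325 + 0.1·(-125) = 280
III: 0.9·775 + 0.1·150 = 712.5
IV: 0.9·350 + 0.1·50 = 320
Highest Hurwicz score = 712.5 → III.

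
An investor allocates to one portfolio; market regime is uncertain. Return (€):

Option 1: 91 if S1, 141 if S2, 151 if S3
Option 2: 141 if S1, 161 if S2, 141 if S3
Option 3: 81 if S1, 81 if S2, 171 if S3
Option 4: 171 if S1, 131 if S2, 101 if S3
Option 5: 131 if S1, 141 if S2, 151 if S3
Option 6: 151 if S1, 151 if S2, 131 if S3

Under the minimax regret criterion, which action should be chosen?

Option 2

Column bests: S1=171, S2=161, S3=171.
Option 1 regrets: 80, 20, 20 → max 80
Option 2 regrets: 30, 0, 30 → max 30
Option 3 regrets: 90, 80, 0 → max 90
Option 4 regrets: 0, 30, 70 → max 70
Option 5 regrets: 40, 20, 20 → max 40
Option 6 regrets: 20, 10, 40 → max 40
Smallest max regret = 30 → Option 2.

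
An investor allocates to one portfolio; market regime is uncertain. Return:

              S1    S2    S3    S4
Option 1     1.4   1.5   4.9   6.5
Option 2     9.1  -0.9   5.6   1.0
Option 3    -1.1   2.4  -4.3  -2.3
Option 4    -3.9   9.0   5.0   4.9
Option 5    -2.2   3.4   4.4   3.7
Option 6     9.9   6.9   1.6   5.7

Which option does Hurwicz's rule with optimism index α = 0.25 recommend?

Option 1: 0.25·6.5 + 0.75·1.4 = 2.675
Option 2: 0.25·9.1 + 0.75·(-0.9) = 1.6
Option 3: 0.25·2.4 + 0.75·(-4.3) = -2.625
Option 4: 0.25·9.0 + 0.75·(-3.9) = -0.675
Option 5: 0.25·4.4 + 0.75·(-2.2) = -0.55
Option 6: 0.25·9.9 + 0.75·1.6 = 3.675
Highest Hurwicz score = 3.675 → Option 6.

Option 6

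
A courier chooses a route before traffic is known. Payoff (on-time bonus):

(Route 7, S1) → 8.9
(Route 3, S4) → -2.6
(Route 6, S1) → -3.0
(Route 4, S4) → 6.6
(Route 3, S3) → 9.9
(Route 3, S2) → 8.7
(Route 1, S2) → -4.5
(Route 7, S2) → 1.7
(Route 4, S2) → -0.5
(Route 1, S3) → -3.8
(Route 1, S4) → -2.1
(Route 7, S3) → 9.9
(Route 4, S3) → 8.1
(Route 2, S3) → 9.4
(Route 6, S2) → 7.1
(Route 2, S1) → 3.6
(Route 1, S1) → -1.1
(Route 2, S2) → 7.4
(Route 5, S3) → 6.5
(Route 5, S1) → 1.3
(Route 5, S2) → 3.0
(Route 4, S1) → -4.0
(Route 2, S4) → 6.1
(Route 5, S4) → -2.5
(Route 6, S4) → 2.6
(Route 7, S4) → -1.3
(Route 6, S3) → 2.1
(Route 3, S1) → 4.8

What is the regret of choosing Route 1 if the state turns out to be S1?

Best payoff under S1 is 8.9.
Regret = 8.9 − (-1.1) = 10.0.

10.0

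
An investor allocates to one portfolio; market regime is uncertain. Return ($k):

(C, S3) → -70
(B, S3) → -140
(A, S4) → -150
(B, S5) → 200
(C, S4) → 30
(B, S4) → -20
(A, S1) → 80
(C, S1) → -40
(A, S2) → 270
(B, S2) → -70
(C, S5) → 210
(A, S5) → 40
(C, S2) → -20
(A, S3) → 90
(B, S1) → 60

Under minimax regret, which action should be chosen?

Column bests: S1=80, S2=270, S3=90, S4=30, S5=210.
A regrets: 0, 0, 0, 180, 170 → max 180
B regrets: 20, 340, 230, 50, 10 → max 340
C regrets: 120, 290, 160, 0, 0 → max 290
Smallest max regret = 180 → A.

A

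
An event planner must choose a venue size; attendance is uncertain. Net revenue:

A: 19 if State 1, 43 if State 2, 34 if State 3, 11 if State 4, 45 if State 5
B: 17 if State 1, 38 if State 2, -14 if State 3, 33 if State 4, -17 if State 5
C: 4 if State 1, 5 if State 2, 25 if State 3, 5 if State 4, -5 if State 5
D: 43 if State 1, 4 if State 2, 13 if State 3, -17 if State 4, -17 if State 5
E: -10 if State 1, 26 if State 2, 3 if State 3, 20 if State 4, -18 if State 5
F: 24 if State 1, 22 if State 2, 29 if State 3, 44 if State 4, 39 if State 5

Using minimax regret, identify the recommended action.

Column bests: State 1=43, State 2=43, State 3=34, State 4=44, State 5=45.
A regrets: 24, 0, 0, 33, 0 → max 33
B regrets: 26, 5, 48, 11, 62 → max 62
C regrets: 39, 38, 9, 39, 50 → max 50
D regrets: 0, 39, 21, 61, 62 → max 62
E regrets: 53, 17, 31, 24, 63 → max 63
F regrets: 19, 21, 5, 0, 6 → max 21
Smallest max regret = 21 → F.

F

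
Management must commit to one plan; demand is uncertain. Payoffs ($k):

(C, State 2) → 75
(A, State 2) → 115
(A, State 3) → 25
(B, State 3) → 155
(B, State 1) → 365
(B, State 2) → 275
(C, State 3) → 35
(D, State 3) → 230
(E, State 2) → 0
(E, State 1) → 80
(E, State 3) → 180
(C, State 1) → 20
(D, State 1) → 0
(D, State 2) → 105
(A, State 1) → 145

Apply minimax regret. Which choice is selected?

B

Column bests: State 1=365, State 2=275, State 3=230.
A regrets: 220, 160, 205 → max 220
B regrets: 0, 0, 75 → max 75
C regrets: 345, 200, 195 → max 345
D regrets: 365, 170, 0 → max 365
E regrets: 285, 275, 50 → max 285
Smallest max regret = 75 → B.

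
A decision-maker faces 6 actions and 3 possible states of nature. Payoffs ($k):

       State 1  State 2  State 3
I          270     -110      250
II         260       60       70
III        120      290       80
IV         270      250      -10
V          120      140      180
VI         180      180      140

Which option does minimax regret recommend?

VI

Column bests: State 1=270, State 2=290, State 3=250.
I regrets: 0, 400, 0 → max 400
II regrets: 10, 230, 180 → max 230
III regrets: 150, 0, 170 → max 170
IV regrets: 0, 40, 260 → max 260
V regrets: 150, 150, 70 → max 150
VI regrets: 90, 110, 110 → max 110
Smallest max regret = 110 → VI.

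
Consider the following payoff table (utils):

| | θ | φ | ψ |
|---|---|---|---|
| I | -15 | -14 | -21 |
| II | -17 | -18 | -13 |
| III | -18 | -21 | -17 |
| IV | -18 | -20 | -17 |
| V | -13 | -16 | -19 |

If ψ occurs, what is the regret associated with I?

Best payoff under ψ is -13.
Regret = -13 − (-21) = 8.

8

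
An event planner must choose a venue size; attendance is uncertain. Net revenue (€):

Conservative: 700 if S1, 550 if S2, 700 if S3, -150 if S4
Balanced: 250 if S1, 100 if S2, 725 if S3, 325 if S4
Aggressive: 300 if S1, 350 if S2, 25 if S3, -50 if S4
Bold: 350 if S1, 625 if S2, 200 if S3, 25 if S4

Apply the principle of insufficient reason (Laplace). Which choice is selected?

Row averages: Conservative=450, Balanced=350, Aggressive=156.25, Bold=300
Highest average = 450 → Conservative.

Conservative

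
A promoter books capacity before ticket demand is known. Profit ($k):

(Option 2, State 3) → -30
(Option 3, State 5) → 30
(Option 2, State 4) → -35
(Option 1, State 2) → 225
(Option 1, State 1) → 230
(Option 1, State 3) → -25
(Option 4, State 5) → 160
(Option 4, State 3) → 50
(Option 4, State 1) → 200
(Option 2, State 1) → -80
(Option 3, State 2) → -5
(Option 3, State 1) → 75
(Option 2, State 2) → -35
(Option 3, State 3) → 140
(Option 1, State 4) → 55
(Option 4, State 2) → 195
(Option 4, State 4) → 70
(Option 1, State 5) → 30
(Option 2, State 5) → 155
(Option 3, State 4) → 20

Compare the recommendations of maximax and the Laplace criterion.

Row maxima: Option 1=230, Option 2=155, Option 3=140, Option 4=200
Best best-case = 230 → Option 1.
Row averages: Option 1=103, Option 2=-5, Option 3=52, Option 4=135
Highest average = 135 → Option 4.

maximax → Option 1; laplace → Option 4 (disagree)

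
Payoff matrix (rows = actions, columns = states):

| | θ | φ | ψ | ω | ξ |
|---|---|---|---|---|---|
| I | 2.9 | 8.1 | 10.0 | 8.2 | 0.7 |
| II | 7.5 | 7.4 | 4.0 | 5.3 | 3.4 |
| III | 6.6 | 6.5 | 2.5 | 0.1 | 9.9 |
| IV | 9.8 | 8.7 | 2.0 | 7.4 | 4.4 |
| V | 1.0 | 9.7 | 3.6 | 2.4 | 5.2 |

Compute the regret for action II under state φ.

Best payoff under φ is 9.7.
Regret = 9.7 − 7.4 = 2.3.

2.3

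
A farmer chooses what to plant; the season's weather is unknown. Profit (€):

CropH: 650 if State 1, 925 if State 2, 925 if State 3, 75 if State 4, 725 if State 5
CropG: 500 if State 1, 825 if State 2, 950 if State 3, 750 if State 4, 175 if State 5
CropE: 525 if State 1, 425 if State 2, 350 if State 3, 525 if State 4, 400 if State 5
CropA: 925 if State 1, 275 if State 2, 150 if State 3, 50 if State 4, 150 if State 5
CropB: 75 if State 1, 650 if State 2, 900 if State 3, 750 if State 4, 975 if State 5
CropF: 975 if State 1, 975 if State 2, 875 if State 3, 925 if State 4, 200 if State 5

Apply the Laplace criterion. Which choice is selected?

CropF

Row averages: CropH=660, CropG=640, CropE=445, CropA=310, CropB=670, CropF=790
Highest average = 790 → CropF.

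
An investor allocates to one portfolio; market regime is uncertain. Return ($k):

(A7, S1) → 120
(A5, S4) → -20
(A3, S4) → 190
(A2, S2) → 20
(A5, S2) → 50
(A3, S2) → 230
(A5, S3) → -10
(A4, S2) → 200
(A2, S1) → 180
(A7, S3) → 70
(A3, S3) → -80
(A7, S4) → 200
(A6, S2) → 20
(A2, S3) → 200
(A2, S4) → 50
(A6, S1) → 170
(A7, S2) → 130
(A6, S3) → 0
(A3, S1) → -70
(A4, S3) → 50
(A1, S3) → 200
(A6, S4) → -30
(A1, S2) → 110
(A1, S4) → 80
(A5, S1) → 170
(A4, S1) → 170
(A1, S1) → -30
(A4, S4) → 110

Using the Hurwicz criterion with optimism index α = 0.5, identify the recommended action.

A7

A1: 0.5·200 + 0.5·(-30) = 85
A2: 0.5·200 + 0.5·20 = 110
A3: 0.5·230 + 0.5·(-80) = 75
A4: 0.5·200 + 0.5·50 = 125
A5: 0.5·170 + 0.5·(-20) = 75
A6: 0.5·170 + 0.5·(-30) = 70
A7: 0.5·200 + 0.5·70 = 135
Highest Hurwicz score = 135 → A7.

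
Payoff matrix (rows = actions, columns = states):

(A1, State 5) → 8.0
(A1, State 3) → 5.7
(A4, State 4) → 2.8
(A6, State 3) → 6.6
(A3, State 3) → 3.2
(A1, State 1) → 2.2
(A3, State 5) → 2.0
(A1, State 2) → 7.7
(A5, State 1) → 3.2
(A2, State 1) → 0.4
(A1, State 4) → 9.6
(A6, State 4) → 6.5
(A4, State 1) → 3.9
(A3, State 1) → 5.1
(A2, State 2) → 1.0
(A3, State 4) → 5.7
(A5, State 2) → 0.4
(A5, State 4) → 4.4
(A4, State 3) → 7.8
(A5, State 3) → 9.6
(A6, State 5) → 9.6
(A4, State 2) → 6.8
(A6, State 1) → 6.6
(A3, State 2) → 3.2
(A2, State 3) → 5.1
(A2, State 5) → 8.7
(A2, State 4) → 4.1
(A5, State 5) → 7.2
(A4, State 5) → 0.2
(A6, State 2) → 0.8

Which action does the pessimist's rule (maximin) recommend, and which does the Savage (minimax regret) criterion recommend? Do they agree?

maximin → A1; minimax regret → A1 (agree)

Row minima: A1=2.2, A2=0.4, A3=2.0, A4=0.2, A5=0.4, A6=0.8
Best worst-case = 2.2 → A1.
Column bests: State 1=6.6, State 2=7.7, State 3=9.6, State 4=9.6, State 5=9.6.
A1 regrets: 4.4, 0.0, 3.9, 0.0, 1.6 → max 4.4
A2 regrets: 6.2, 6.7, 4.5, 5.5, 0.9 → max 6.7
A3 regrets: 1.5, 4.5, 6.4, 3.9, 7.6 → max 7.6
A4 regrets: 2.7, 0.9, 1.8, 6.8, 9.4 → max 9.4
A5 regrets: 3.4, 7.3, 0.0, 5.2, 2.4 → max 7.3
A6 regrets: 0.0, 6.9, 3.0, 3.1, 0.0 → max 6.9
Smallest max regret = 4.4 → A1.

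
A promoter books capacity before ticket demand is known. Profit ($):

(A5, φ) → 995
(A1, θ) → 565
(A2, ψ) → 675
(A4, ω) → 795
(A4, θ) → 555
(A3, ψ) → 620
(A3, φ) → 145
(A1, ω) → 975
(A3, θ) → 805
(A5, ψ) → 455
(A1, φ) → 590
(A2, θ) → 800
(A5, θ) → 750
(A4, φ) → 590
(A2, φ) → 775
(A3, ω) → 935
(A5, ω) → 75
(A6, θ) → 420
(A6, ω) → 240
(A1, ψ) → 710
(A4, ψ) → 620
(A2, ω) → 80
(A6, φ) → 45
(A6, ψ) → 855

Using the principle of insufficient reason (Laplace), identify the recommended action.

Row averages: A1=710, A2=582.5, A3=626.25, A4=640, A5=568.75, A6=390
Highest average = 710 → A1.

A1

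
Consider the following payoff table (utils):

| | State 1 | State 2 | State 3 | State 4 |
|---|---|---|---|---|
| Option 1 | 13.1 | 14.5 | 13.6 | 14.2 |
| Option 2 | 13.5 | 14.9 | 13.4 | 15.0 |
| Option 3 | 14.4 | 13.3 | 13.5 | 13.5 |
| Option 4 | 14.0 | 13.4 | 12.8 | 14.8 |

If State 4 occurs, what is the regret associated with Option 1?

Best payoff under State 4 is 15.0.
Regret = 15.0 − 14.2 = 0.8.

0.8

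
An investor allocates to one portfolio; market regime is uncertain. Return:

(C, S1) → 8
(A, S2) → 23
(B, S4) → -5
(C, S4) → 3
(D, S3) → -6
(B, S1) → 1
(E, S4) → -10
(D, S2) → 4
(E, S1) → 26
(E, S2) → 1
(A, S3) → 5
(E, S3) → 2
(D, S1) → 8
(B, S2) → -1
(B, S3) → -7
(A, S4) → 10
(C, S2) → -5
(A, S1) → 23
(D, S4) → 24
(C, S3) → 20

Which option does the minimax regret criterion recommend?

Column bests: S1=26, S2=23, S3=20, S4=24.
A regrets: 3, 0, 15, 14 → max 15
B regrets: 25, 24, 27, 29 → max 29
C regrets: 18, 28, 0, 21 → max 28
D regrets: 18, 19, 26, 0 → max 26
E regrets: 0, 22, 18, 34 → max 34
Smallest max regret = 15 → A.

A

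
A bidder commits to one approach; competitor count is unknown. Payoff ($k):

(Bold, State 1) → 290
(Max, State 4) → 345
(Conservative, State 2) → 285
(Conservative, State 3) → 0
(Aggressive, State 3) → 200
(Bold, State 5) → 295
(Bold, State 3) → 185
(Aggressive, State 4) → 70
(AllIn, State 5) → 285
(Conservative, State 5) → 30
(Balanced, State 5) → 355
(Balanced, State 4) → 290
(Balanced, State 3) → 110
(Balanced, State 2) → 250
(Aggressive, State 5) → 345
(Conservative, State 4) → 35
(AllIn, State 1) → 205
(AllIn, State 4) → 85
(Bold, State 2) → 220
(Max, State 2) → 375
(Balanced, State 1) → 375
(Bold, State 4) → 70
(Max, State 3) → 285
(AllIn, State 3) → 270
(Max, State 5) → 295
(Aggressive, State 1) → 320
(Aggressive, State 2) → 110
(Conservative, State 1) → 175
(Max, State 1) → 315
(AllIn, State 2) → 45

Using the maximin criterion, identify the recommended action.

Row minima: Conservative=0, Balanced=110, Aggressive=70, Bold=70, AllIn=45, Max=285
Best worst-case = 285 → Max.

Max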